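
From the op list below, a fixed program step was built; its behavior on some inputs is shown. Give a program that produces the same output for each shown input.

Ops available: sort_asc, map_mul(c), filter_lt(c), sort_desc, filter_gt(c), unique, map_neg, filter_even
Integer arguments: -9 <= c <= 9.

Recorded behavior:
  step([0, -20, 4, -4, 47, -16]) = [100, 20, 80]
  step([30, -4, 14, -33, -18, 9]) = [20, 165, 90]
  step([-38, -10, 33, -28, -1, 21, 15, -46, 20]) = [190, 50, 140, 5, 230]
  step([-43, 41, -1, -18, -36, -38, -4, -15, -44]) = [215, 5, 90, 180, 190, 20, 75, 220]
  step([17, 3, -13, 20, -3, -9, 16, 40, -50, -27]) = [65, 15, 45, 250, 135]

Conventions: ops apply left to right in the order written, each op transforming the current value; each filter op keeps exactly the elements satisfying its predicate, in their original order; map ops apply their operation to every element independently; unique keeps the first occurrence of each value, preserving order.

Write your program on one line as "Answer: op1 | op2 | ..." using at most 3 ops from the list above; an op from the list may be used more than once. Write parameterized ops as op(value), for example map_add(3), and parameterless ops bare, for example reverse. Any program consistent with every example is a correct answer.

map_mul(-5) | filter_gt(4)

Check, running the answer program on each example:
  [0, -20, 4, -4, 47, -16] -> [0, 100, -20, 20, -235, 80] -> [100, 20, 80]
  [30, -4, 14, -33, -18, 9] -> [-150, 20, -70, 165, 90, -45] -> [20, 165, 90]
  [-38, -10, 33, -28, -1, 21, 15, -46, 20] -> [190, 50, -165, 140, 5, -105, -75, 230, -100] -> [190, 50, 140, 5, 230]
  [-43, 41, -1, -18, -36, -38, -4, -15, -44] -> [215, -205, 5, 90, 180, 190, 20, 75, 220] -> [215, 5, 90, 180, 190, 20, 75, 220]
  [17, 3, -13, 20, -3, -9, 16, 40, -50, -27] -> [-85, -15, 65, -100, 15, 45, -80, -200, 250, 135] -> [65, 15, 45, 250, 135]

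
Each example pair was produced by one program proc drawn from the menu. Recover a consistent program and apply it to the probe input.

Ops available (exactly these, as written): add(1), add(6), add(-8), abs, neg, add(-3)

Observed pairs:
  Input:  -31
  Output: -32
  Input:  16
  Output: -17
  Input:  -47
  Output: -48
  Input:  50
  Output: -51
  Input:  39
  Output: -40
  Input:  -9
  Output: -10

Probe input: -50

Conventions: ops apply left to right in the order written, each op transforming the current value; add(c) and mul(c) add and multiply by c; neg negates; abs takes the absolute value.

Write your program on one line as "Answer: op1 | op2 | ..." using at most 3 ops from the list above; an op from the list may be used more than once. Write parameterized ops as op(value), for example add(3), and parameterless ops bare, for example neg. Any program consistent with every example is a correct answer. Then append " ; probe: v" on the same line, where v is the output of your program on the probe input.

abs | add(1) | neg ; probe: -51

Check, running the answer program on each example:
  -31 -> 31 -> 32 -> -32
  16 -> 16 -> 17 -> -17
  -47 -> 47 -> 48 -> -48
  50 -> 50 -> 51 -> -51
  39 -> 39 -> 40 -> -40
  -9 -> 9 -> 10 -> -10
  probe: -50 -> 50 -> 51 -> -51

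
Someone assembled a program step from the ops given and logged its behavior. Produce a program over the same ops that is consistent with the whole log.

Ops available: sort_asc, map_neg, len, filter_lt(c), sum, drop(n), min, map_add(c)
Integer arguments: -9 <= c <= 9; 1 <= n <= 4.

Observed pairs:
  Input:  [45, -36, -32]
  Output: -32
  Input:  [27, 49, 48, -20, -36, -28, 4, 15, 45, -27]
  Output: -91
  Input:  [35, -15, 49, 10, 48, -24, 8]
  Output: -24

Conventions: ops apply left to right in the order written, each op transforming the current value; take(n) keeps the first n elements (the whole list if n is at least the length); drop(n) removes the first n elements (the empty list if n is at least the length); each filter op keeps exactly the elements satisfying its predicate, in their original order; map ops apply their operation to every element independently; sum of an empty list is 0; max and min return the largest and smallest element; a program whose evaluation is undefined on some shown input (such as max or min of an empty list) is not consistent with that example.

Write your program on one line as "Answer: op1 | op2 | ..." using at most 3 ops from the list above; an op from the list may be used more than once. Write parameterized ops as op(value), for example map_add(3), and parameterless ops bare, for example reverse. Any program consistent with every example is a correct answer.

filter_lt(-6) | drop(1) | sum

Check, running the answer program on each example:
  [45, -36, -32] -> [-36, -32] -> [-32] -> -32
  [27, 49, 48, -20, -36, -28, 4, 15, 45, -27] -> [-20, -36, -28, -27] -> [-36, -28, -27] -> -91
  [35, -15, 49, 10, 48, -24, 8] -> [-15, -24] -> [-24] -> -24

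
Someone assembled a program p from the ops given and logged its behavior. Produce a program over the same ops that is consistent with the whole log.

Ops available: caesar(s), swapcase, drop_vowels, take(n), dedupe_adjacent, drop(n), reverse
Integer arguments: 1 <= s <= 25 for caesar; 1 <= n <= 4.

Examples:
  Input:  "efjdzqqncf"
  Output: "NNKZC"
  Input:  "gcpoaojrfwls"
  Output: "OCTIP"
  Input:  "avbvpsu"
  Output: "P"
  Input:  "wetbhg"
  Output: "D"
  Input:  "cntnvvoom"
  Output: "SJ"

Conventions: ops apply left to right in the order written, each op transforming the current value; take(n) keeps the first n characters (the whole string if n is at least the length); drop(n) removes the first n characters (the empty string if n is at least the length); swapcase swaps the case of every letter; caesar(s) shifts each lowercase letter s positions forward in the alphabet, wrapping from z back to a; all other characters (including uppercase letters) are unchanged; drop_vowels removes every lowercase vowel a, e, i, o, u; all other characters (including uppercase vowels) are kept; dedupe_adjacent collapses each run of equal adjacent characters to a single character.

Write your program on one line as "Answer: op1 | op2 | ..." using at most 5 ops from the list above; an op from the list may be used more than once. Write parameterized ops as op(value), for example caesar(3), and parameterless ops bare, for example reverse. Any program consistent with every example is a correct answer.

drop(4) | drop_vowels | caesar(23) | swapcase | drop(1)

Check, running the answer program on each example:
  "efjdzqqncf" -> "zqqncf" -> "zqqncf" -> "wnnkzc" -> "WNNKZC" -> "NNKZC"
  "gcpoaojrfwls" -> "aojrfwls" -> "jrfwls" -> "goctip" -> "GOCTIP" -> "OCTIP"
  "avbvpsu" -> "psu" -> "ps" -> "mp" -> "MP" -> "P"
  "wetbhg" -> "hg" -> "hg" -> "ed" -> "ED" -> "D"
  "cntnvvoom" -> "vvoom" -> "vvm" -> "ssj" -> "SSJ" -> "SJ"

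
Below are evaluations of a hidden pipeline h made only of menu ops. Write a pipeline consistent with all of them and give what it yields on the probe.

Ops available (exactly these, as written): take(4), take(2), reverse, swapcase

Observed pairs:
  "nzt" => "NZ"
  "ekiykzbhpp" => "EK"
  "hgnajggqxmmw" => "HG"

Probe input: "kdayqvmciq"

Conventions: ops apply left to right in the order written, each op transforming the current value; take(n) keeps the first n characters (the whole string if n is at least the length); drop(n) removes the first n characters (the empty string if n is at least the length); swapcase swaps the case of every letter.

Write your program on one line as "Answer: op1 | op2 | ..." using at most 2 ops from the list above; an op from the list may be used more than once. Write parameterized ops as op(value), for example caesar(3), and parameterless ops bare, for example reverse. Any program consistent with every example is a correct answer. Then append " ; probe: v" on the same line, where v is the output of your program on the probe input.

take(2) | swapcase ; probe: "KD"

Check, running the answer program on each example:
  "nzt" -> "nz" -> "NZ"
  "ekiykzbhpp" -> "ek" -> "EK"
  "hgnajggqxmmw" -> "hg" -> "HG"
  probe: "kdayqvmciq" -> "kd" -> "KD"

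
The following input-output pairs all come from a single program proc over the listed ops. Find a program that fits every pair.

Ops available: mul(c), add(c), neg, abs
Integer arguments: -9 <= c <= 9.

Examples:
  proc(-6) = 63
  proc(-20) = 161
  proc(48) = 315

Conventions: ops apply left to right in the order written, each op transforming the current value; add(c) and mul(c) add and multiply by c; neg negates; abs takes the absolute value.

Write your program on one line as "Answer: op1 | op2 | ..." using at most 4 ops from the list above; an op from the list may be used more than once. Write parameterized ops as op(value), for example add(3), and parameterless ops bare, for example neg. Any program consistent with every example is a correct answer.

add(-6) | add(3) | mul(-7) | abs

Check, running the answer program on each example:
  -6 -> -12 -> -9 -> 63 -> 63
  -20 -> -26 -> -23 -> 161 -> 161
  48 -> 42 -> 45 -> -315 -> 315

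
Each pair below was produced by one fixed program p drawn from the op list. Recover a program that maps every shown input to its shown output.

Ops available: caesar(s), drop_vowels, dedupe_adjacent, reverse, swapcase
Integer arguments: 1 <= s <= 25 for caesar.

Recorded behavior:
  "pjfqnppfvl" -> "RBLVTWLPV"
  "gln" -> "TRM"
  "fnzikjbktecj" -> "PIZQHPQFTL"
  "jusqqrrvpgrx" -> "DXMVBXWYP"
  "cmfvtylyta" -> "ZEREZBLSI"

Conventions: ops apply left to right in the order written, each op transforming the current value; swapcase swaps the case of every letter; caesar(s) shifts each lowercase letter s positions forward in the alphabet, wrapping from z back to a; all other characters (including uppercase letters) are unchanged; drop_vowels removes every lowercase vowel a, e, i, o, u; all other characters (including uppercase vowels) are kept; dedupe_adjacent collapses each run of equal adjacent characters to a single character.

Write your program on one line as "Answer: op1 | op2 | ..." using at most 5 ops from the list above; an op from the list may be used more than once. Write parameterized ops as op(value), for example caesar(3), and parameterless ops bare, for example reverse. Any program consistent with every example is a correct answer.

drop_vowels | caesar(6) | swapcase | reverse | dedupe_adjacent

Check, running the answer program on each example:
  "pjfqnppfvl" -> "pjfqnppfvl" -> "vplwtvvlbr" -> "VPLWTVVLBR" -> "RBLVVTWLPV" -> "RBLVTWLPV"
  "gln" -> "gln" -> "mrt" -> "MRT" -> "TRM" -> "TRM"
  "fnzikjbktecj" -> "fnzkjbktcj" -> "ltfqphqzip" -> "LTFQPHQZIP" -> "PIZQHPQFTL" -> "PIZQHPQFTL"
  "jusqqrrvpgrx" -> "jsqqrrvpgrx" -> "pywwxxbvmxd" -> "PYWWXXBVMXD" -> "DXMVBXXWWYP" -> "DXMVBXWYP"
  "cmfvtylyta" -> "cmfvtylyt" -> "islbzerez" -> "ISLBZEREZ" -> "ZEREZBLSI" -> "ZEREZBLSI"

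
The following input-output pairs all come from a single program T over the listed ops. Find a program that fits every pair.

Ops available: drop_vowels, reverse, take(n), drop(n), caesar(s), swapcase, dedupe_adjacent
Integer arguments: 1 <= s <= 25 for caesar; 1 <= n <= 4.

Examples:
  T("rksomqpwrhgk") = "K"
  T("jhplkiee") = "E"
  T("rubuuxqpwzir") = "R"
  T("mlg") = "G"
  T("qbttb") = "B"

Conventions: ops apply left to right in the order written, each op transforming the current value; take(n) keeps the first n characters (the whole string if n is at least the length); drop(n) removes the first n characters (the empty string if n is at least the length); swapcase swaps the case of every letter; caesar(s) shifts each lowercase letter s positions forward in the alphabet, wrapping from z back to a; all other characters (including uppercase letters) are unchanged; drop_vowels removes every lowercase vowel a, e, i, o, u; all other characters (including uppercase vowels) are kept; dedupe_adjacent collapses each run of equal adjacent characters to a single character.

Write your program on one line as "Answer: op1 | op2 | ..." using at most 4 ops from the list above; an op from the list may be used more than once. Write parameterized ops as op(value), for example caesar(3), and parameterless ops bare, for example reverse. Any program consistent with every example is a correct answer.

reverse | dedupe_adjacent | swapcase | take(1)

Check, running the answer program on each example:
  "rksomqpwrhgk" -> "kghrwpqmoskr" -> "kghrwpqmoskr" -> "KGHRWPQMOSKR" -> "K"
  "jhplkiee" -> "eeiklphj" -> "eiklphj" -> "EIKLPHJ" -> "E"
  "rubuuxqpwzir" -> "rizwpqxuubur" -> "rizwpqxubur" -> "RIZWPQXUBUR" -> "R"
  "mlg" -> "glm" -> "glm" -> "GLM" -> "G"
  "qbttb" -> "bttbq" -> "btbq" -> "BTBQ" -> "B"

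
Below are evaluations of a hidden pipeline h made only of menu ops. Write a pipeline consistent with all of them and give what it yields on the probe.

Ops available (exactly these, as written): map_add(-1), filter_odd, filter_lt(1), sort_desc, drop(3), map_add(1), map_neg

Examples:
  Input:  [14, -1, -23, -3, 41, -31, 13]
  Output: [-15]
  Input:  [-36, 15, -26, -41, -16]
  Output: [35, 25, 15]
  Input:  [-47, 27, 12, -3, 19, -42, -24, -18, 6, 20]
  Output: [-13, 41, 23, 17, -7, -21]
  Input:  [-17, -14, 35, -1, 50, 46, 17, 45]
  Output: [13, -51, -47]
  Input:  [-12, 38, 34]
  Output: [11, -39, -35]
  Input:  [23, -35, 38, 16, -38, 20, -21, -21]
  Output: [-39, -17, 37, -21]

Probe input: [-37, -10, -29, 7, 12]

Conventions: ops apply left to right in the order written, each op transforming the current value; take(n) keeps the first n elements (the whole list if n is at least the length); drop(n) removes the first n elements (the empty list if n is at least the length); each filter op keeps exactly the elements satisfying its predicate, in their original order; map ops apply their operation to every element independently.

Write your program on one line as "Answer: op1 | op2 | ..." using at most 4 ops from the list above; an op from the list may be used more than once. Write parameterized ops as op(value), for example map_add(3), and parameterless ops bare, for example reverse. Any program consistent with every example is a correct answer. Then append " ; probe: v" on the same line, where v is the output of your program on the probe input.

map_add(1) | map_neg | filter_odd ; probe: [9, -13]

Check, running the answer program on each example:
  [14, -1, -23, -3, 41, -31, 13] -> [15, 0, -22, -2, 42, -30, 14] -> [-15, 0, 22, 2, -42, 30, -14] -> [-15]
  [-36, 15, -26, -41, -16] -> [-35, 16, -25, -40, -15] -> [35, -16, 25, 40, 15] -> [35, 25, 15]
  [-47, 27, 12, -3, 19, -42, -24, -18, 6, 20] -> [-46, 28, 13, -2, 20, -41, -23, -17, 7, 21] -> [46, -28, -13, 2, -20, 41, 23, 17, -7, -21] -> [-13, 41, 23, 17, -7, -21]
  [-17, -14, 35, -1, 50, 46, 17, 45] -> [-16, -13, 36, 0, 51, 47, 18, 46] -> [16, 13, -36, 0, -51, -47, -18, -46] -> [13, -51, -47]
  [-12, 38, 34] -> [-11, 39, 35] -> [11, -39, -35] -> [11, -39, -35]
  [23, -35, 38, 16, -38, 20, -21, -21] -> [24, -34, 39, 17, -37, 21, -20, -20] -> [-24, 34, -39, -17, 37, -21, 20, 20] -> [-39, -17, 37, -21]
  probe: [-37, -10, -29, 7, 12] -> [-36, -9, -28, 8, 13] -> [36, 9, 28, -8, -13] -> [9, -13]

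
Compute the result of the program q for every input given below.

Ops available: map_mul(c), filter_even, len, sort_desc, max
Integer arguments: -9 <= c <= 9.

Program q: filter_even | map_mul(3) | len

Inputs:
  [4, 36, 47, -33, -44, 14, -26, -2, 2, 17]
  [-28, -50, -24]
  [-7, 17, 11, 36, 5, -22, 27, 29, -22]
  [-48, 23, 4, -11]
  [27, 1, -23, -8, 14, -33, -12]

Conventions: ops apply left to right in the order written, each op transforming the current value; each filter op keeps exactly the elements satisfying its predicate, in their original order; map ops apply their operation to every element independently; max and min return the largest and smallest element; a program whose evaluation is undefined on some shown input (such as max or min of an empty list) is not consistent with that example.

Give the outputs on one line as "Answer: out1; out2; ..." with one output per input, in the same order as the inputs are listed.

Execution, op by op:
  [4, 36, 47, -33, -44, 14, -26, -2, 2, 17] -> [4, 36, -44, 14, -26, -2, 2] -> [12, 108, -132, 42, -78, -6, 6] -> 7
  [-28, -50, -24] -> [-28, -50, -24] -> [-84, -150, -72] -> 3
  [-7, 17, 11, 36, 5, -22, 27, 29, -22] -> [36, -22, -22] -> [108, -66, -66] -> 3
  [-48, 23, 4, -11] -> [-48, 4] -> [-144, 12] -> 2
  [27, 1, -23, -8, 14, -33, -12] -> [-8, 14, -12] -> [-24, 42, -36] -> 3

7; 3; 3; 2; 3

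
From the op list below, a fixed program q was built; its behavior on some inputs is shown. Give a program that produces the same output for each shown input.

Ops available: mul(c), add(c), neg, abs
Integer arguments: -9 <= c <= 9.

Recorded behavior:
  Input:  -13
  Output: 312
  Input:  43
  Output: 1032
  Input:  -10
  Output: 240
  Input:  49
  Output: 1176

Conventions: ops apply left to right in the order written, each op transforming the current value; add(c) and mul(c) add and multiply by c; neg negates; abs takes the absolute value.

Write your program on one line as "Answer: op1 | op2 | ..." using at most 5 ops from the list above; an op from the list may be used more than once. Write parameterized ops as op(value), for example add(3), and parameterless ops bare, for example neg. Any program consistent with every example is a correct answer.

abs | mul(4) | mul(-6) | neg

Check, running the answer program on each example:
  -13 -> 13 -> 52 -> -312 -> 312
  43 -> 43 -> 172 -> -1032 -> 1032
  -10 -> 10 -> 40 -> -240 -> 240
  49 -> 49 -> 196 -> -1176 -> 1176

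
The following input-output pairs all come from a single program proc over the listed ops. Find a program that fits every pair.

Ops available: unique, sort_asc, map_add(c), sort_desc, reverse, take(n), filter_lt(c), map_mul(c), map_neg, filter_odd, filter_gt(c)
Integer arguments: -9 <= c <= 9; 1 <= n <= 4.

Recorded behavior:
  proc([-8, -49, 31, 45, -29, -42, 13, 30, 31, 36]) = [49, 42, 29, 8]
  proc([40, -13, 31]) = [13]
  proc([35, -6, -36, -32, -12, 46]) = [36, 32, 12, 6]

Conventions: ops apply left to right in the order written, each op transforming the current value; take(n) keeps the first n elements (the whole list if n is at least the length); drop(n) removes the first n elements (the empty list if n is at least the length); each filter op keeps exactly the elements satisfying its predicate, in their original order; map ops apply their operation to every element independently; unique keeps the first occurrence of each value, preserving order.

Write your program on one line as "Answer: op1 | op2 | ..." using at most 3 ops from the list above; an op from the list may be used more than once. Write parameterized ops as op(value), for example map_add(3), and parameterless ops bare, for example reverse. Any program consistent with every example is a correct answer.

map_neg | sort_desc | filter_gt(-1)

Check, running the answer program on each example:
  [-8, -49, 31, 45, -29, -42, 13, 30, 31, 36] -> [8, 49, -31, -45, 29, 42, -13, -30, -31, -36] -> [49, 42, 29, 8, -13, -30, -31, -31, -36, -45] -> [49, 42, 29, 8]
  [40, -13, 31] -> [-40, 13, -31] -> [13, -31, -40] -> [13]
  [35, -6, -36, -32, -12, 46] -> [-35, 6, 36, 32, 12, -46] -> [36, 32, 12, 6, -35, -46] -> [36, 32, 12, 6]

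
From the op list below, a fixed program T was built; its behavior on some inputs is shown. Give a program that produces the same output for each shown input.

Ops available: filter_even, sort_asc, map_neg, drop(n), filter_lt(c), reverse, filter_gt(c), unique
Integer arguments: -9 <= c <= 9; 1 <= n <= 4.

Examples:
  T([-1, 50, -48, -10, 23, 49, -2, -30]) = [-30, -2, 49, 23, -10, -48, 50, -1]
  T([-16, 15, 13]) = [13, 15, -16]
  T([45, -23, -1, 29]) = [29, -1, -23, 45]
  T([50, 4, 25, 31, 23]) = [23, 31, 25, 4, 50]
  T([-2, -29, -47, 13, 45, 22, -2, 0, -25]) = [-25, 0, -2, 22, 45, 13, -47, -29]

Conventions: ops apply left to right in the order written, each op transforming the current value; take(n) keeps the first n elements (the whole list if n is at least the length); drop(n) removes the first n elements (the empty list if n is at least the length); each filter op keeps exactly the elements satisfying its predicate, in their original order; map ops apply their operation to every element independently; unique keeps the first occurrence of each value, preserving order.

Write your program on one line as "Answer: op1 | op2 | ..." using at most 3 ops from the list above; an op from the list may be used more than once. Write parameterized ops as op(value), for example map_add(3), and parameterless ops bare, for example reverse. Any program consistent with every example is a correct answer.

reverse | unique

Check, running the answer program on each example:
  [-1, 50, -48, -10, 23, 49, -2, -30] -> [-30, -2, 49, 23, -10, -48, 50, -1] -> [-30, -2, 49, 23, -10, -48, 50, -1]
  [-16, 15, 13] -> [13, 15, -16] -> [13, 15, -16]
  [45, -23, -1, 29] -> [29, -1, -23, 45] -> [29, -1, -23, 45]
  [50, 4, 25, 31, 23] -> [23, 31, 25, 4, 50] -> [23, 31, 25, 4, 50]
  [-2, -29, -47, 13, 45, 22, -2, 0, -25] -> [-25, 0, -2, 22, 45, 13, -47, -29, -2] -> [-25, 0, -2, 22, 45, 13, -47, -29]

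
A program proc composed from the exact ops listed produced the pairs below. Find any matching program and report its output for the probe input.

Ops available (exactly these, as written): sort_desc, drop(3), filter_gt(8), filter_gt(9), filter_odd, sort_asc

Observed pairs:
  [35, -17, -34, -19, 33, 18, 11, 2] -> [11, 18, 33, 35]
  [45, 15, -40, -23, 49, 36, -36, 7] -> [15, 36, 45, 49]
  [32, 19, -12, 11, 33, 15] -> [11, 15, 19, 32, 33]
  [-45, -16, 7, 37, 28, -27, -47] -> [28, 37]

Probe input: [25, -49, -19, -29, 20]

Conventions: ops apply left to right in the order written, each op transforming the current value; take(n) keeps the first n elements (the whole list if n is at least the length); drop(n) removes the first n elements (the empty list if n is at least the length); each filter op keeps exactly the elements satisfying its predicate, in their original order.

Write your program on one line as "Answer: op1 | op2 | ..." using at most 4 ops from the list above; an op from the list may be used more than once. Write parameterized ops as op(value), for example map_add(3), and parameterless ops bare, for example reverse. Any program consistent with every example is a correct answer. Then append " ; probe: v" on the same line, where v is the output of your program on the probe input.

filter_gt(8) | sort_desc | sort_asc ; probe: [20, 25]

Check, running the answer program on each example:
  [35, -17, -34, -19, 33, 18, 11, 2] -> [35, 33, 18, 11] -> [35, 33, 18, 11] -> [11, 18, 33, 35]
  [45, 15, -40, -23, 49, 36, -36, 7] -> [45, 15, 49, 36] -> [49, 45, 36, 15] -> [15, 36, 45, 49]
  [32, 19, -12, 11, 33, 15] -> [32, 19, 11, 33, 15] -> [33, 32, 19, 15, 11] -> [11, 15, 19, 32, 33]
  [-45, -16, 7, 37, 28, -27, -47] -> [37, 28] -> [37, 28] -> [28, 37]
  probe: [25, -49, -19, -29, 20] -> [25, 20] -> [25, 20] -> [20, 25]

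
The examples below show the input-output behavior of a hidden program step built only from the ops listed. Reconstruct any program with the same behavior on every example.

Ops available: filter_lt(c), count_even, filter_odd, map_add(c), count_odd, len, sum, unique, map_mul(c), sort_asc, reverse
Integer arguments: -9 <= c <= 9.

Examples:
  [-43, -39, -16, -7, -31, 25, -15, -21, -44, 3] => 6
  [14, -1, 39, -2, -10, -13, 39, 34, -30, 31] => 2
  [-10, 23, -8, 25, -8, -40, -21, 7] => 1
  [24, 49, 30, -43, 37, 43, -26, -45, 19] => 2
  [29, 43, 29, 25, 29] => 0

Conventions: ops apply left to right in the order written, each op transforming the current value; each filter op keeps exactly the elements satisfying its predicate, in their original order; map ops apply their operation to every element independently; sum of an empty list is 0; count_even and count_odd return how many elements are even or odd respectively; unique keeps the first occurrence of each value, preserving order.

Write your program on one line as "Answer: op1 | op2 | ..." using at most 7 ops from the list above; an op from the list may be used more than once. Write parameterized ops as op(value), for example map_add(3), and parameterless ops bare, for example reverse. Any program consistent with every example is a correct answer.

map_mul(-1) | map_mul(-5) | filter_lt(5) | sort_asc | filter_odd | count_odd

Check, running the answer program on each example:
  [-43, -39, -16, -7, -31, 25, -15, -21, -44, 3] -> [43, 39, 16, 7, 31, -25, 15, 21, 44, -3] -> [-215, -195, -80, -35, -155, 125, -75, -105, -220, 15] -> [-215, -195, -80, -35, -155, -75, -105, -220] -> [-220, -215, -195, -155, -105, -80, -75, -35] -> [-215, -195, -155, -105, -75, -35] -> 6
  [14, -1, 39, -2, -10, -13, 39, 34, -30, 31] -> [-14, 1, -39, 2, 10, 13, -39, -34, 30, -31] -> [70, -5, 195, -10, -50, -65, 195, 170, -150, 155] -> [-5, -10, -50, -65, -150] -> [-150, -65, -50, -10, -5] -> [-65, -5] -> 2
  [-10, 23, -8, 25, -8, -40, -21, 7] -> [10, -23, 8, -25, 8, 40, 21, -7] -> [-50, 115, -40, 125, -40, -200, -105, 35] -> [-50, -40, -40, -200, -105] -> [-200, -105, -50, -40, -40] -> [-105] -> 1
  [24, 49, 30, -43, 37, 43, -26, -45, 19] -> [-24, -49, -30, 43, -37, -43, 26, 45, -19] -> [120, 245, 150, -215, 185, 215, -130, -225, 95] -> [-215, -130, -225] -> [-225, -215, -130] -> [-225, -215] -> 2
  [29, 43, 29, 25, 29] -> [-29, -43, -29, -25, -29] -> [145, 215, 145, 125, 145] -> [] -> [] -> [] -> 0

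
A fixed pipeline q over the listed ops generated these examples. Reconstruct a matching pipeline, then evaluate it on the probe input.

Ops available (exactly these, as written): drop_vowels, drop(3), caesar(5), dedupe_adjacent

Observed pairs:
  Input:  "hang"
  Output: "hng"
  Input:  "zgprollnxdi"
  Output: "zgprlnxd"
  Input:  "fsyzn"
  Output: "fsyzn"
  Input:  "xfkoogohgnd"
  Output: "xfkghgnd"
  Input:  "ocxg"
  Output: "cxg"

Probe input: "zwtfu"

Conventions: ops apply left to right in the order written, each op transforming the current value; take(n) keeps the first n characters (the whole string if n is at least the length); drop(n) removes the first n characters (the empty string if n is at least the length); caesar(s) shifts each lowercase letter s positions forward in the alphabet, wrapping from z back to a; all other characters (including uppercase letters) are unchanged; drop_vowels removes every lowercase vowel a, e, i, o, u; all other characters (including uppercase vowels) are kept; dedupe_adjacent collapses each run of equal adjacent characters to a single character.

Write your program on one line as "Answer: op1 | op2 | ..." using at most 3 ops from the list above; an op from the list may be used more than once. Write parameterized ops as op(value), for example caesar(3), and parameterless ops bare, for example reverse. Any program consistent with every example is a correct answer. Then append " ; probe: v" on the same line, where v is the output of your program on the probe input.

dedupe_adjacent | drop_vowels ; probe: "zwtf"

Check, running the answer program on each example:
  "hang" -> "hang" -> "hng"
  "zgprollnxdi" -> "zgprolnxdi" -> "zgprlnxd"
  "fsyzn" -> "fsyzn" -> "fsyzn"
  "xfkoogohgnd" -> "xfkogohgnd" -> "xfkghgnd"
  "ocxg" -> "ocxg" -> "cxg"
  probe: "zwtfu" -> "zwtfu" -> "zwtf"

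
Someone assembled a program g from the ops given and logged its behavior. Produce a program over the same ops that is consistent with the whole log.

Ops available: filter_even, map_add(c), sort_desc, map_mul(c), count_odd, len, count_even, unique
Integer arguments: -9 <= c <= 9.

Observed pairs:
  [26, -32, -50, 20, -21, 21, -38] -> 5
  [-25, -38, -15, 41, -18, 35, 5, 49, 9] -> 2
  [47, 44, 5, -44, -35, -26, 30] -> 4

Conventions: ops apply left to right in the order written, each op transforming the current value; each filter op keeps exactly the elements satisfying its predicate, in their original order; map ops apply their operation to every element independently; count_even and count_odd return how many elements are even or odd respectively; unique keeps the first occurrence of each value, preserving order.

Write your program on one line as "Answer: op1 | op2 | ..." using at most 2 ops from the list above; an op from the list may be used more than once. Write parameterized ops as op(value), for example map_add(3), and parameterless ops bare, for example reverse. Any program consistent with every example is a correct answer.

map_add(9) | count_odd

Check, running the answer program on each example:
  [26, -32, -50, 20, -21, 21, -38] -> [35, -23, -41, 29, -12, 30, -29] -> 5
  [-25, -38, -15, 41, -18, 35, 5, 49, 9] -> [-16, -29, -6, 50, -9, 44, 14, 58, 18] -> 2
  [47, 44, 5, -44, -35, -26, 30] -> [56, 53, 14, -35, -26, -17, 39] -> 4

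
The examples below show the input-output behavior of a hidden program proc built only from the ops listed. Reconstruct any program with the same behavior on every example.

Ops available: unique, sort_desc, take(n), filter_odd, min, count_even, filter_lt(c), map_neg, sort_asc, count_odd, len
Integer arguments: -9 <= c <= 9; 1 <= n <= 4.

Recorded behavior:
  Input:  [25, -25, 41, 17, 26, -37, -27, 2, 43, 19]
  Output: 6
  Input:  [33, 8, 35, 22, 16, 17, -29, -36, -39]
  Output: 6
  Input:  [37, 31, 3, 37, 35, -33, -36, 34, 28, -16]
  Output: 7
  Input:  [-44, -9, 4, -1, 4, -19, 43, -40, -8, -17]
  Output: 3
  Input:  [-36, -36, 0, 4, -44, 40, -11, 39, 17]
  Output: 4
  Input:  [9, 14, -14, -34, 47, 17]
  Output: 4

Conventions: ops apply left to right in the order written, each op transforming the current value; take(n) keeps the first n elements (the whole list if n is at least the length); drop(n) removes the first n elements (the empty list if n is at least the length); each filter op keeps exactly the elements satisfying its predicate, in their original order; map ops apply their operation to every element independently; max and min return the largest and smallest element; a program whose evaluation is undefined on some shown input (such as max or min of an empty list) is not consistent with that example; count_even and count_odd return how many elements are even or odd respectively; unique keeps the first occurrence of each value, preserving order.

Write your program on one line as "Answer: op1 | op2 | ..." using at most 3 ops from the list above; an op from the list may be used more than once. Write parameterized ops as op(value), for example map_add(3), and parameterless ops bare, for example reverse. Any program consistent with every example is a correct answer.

map_neg | filter_lt(-2) | len

Check, running the answer program on each example:
  [25, -25, 41, 17, 26, -37, -27, 2, 43, 19] -> [-25, 25, -41, -17, -26, 37, 27, -2, -43, -19] -> [-25, -41, -17, -26, -43, -19] -> 6
  [33, 8, 35, 22, 16, 17, -29, -36, -39] -> [-33, -8, -35, -22, -16, -17, 29, 36, 39] -> [-33, -8, -35, -22, -16, -17] -> 6
  [37, 31, 3, 37, 35, -33, -36, 34, 28, -16] -> [-37, -31, -3, -37, -35, 33, 36, -34, -28, 16] -> [-37, -31, -3, -37, -35, -34, -28] -> 7
  [-44, -9, 4, -1, 4, -19, 43, -40, -8, -17] -> [44, 9, -4, 1, -4, 19, -43, 40, 8, 17] -> [-4, -4, -43] -> 3
  [-36, -36, 0, 4, -44, 40, -11, 39, 17] -> [36, 36, 0, -4, 44, -40, 11, -39, -17] -> [-4, -40, -39, -17] -> 4
  [9, 14, -14, -34, 47, 17] -> [-9, -14, 14, 34, -47, -17] -> [-9, -14, -47, -17] -> 4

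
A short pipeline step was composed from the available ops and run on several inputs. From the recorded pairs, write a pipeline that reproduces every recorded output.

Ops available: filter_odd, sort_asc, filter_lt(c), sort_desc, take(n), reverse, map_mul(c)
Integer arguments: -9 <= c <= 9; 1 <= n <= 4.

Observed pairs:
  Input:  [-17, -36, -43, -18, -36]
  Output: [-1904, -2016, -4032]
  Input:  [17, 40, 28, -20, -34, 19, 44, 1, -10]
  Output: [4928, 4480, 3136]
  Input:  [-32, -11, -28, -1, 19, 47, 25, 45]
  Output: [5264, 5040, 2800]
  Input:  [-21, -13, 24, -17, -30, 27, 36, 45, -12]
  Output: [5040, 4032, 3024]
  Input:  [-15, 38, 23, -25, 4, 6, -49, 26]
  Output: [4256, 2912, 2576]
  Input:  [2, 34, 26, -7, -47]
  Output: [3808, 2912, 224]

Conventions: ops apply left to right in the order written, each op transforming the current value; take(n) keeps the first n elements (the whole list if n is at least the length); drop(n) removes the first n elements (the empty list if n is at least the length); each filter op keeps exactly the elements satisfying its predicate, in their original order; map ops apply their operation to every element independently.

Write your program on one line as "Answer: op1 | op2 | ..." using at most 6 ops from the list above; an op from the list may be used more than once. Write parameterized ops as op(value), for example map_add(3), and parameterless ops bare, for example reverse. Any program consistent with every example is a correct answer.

map_mul(-7) | map_mul(2) | map_mul(-8) | sort_desc | take(3)

Check, running the answer program on each example:
  [-17, -36, -43, -18, -36] -> [119, 252, 301, 126, 252] -> [238, 504, 602, 252, 504] -> [-1904, -4032, -4816, -2016, -4032] -> [-1904, -2016, -4032, -4032, -4816] -> [-1904, -2016, -4032]
  [17, 40, 28, -20, -34, 19, 44, 1, -10] -> [-119, -280, -196, 140, 238, -133, -308, -7, 70] -> [-238, -560, -392, 280, 476, -266, -616, -14, 140] -> [1904, 4480, 3136, -2240, -3808, 2128, 4928, 112, -1120] -> [4928, 4480, 3136, 2128, 1904, 112, -1120, -2240, -3808] -> [4928, 4480, 3136]
  [-32, -11, -28, -1, 19, 47, 25, 45] -> [224, 77, 196, 7, -133, -329, -175, -315] -> [448, 154, 392, 14, -266, -658, -350, -630] -> [-3584, -1232, -3136, -112, 2128, 5264, 2800, 5040] -> [5264, 5040, 2800, 2128, -112, -1232, -3136, -3584] -> [5264, 5040, 2800]
  [-21, -13, 24, -17, -30, 27, 36, 45, -12] -> [147, 91, -168, 119, 210, -189, -252, -315, 84] -> [294, 182, -336, 238, 420, -378, -504, -630, 168] -> [-2352, -1456, 2688, -1904, -3360, 3024, 4032, 5040, -1344] -> [5040, 4032, 3024, 2688, -1344, -1456, -1904, -2352, -3360] -> [5040, 4032, 3024]
  [-15, 38, 23, -25, 4, 6, -49, 26] -> [105, -266, -161, 175, -28, -42, 343, -182] -> [210, -532, -322, 350, -56, -84, 686, -364] -> [-1680, 4256, 2576, -2800, 448, 672, -5488, 2912] -> [4256, 2912, 2576, 672, 448, -1680, -2800, -5488] -> [4256, 2912, 2576]
  [2, 34, 26, -7, -47] -> [-14, -238, -182, 49, 329] -> [-28, -476, -364, 98, 658] -> [224, 3808, 2912, -784, -5264] -> [3808, 2912, 224, -784, -5264] -> [3808, 2912, 224]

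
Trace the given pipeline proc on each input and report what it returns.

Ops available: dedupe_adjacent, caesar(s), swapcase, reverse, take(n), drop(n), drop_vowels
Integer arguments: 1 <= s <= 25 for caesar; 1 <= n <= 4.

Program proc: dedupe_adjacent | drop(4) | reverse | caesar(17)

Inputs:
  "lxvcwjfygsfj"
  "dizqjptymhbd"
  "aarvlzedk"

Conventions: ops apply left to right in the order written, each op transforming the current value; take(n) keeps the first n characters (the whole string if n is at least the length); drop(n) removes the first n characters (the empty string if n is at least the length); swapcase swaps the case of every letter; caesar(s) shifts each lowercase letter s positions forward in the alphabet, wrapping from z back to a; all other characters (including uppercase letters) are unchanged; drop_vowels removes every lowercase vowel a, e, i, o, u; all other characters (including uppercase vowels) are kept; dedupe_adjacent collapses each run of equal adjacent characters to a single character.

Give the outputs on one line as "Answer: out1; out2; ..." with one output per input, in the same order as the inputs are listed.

Execution, op by op:
  "lxvcwjfygsfj" -> "lxvcwjfygsfj" -> "wjfygsfj" -> "jfsgyfjw" -> "awjxpwan"
  "dizqjptymhbd" -> "dizqjptymhbd" -> "jptymhbd" -> "dbhmytpj" -> "usydpkga"
  "aarvlzedk" -> "arvlzedk" -> "zedk" -> "kdez" -> "buvq"

"awjxpwan"; "usydpkga"; "buvq"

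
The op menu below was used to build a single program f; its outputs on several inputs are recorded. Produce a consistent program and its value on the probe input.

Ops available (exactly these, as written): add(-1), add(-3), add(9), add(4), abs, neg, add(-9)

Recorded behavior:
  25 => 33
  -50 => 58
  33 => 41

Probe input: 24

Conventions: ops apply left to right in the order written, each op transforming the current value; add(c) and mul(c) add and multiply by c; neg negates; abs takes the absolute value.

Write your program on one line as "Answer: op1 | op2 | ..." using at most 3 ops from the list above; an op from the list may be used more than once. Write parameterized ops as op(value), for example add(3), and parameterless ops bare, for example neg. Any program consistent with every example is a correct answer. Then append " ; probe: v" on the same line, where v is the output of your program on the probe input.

abs | add(-1) | add(9) ; probe: 32

Check, running the answer program on each example:
  25 -> 25 -> 24 -> 33
  -50 -> 50 -> 49 -> 58
  33 -> 33 -> 32 -> 41
  probe: 24 -> 24 -> 23 -> 32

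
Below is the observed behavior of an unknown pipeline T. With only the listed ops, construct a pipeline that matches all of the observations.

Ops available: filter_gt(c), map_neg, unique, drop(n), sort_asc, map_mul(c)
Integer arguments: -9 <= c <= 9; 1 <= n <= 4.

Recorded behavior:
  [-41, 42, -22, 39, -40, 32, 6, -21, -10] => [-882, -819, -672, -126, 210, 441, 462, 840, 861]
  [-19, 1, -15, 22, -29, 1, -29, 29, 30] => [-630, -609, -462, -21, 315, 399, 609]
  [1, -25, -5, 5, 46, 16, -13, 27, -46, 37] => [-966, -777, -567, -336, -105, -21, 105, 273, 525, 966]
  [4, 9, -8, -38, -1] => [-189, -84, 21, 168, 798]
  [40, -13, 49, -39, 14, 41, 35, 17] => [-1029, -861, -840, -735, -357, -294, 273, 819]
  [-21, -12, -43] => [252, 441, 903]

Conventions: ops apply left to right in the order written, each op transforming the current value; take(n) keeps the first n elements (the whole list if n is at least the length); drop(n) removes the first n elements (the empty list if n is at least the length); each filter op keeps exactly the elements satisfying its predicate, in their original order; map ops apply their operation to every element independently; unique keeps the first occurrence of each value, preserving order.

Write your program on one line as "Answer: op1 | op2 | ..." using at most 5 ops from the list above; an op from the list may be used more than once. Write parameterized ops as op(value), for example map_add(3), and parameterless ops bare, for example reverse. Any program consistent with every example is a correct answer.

unique | map_mul(-3) | map_neg | map_mul(-7) | sort_asc

Check, running the answer program on each example:
  [-41, 42, -22, 39, -40, 32, 6, -21, -10] -> [-41, 42, -22, 39, -40, 32, 6, -21, -10] -> [123, -126, 66, -117, 120, -96, -18, 63, 30] -> [-123, 126, -66, 117, -120, 96, 18, -63, -30] -> [861, -882, 462, -819, 840, -672, -126, 441, 210] -> [-882, -819, -672, -126, 210, 441, 462, 840, 861]
  [-19, 1, -15, 22, -29, 1, -29, 29, 30] -> [-19, 1, -15, 22, -29, 29, 30] -> [57, -3, 45, -66, 87, -87, -90] -> [-57, 3, -45, 66, -87, 87, 90] -> [399, -21, 315, -462, 609, -609, -630] -> [-630, -609, -462, -21, 315, 399, 609]
  [1, -25, -5, 5, 46, 16, -13, 27, -46, 37] -> [1, -25, -5, 5, 46, 16, -13, 27, -46, 37] -> [-3, 75, 15, -15, -138, -48, 39, -81, 138, -111] -> [3, -75, -15, 15, 138, 48, -39, 81, -138, 111] -> [-21, 525, 105, -105, -966, -336, 273, -567, 966, -777] -> [-966, -777, -567, -336, -105, -21, 105, 273, 525, 966]
  [4, 9, -8, -38, -1] -> [4, 9, -8, -38, -1] -> [-12, -27, 24, 114, 3] -> [12, 27, -24, -114, -3] -> [-84, -189, 168, 798, 21] -> [-189, -84, 21, 168, 798]
  [40, -13, 49, -39, 14, 41, 35, 17] -> [40, -13, 49, -39, 14, 41, 35, 17] -> [-120, 39, -147, 117, -42, -123, -105, -51] -> [120, -39, 147, -117, 42, 123, 105, 51] -> [-840, 273, -1029, 819, -294, -861, -735, -357] -> [-1029, -861, -840, -735, -357, -294, 273, 819]
  [-21, -12, -43] -> [-21, -12, -43] -> [63, 36, 129] -> [-63, -36, -129] -> [441, 252, 903] -> [252, 441, 903]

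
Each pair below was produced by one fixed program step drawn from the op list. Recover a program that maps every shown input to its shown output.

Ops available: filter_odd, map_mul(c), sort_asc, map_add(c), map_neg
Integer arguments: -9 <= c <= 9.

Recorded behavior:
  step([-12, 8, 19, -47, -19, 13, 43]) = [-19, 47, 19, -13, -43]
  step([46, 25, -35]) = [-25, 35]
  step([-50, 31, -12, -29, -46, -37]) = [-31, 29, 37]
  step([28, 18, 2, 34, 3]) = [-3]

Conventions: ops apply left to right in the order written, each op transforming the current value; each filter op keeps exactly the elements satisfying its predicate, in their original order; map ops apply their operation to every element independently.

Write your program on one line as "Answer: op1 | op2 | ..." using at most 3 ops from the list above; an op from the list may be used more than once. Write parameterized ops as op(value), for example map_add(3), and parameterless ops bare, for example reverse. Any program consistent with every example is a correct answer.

map_neg | filter_odd

Check, running the answer program on each example:
  [-12, 8, 19, -47, -19, 13, 43] -> [12, -8, -19, 47, 19, -13, -43] -> [-19, 47, 19, -13, -43]
  [46, 25, -35] -> [-46, -25, 35] -> [-25, 35]
  [-50, 31, -12, -29, -46, -37] -> [50, -31, 12, 29, 46, 37] -> [-31, 29, 37]
  [28, 18, 2, 34, 3] -> [-28, -18, -2, -34, -3] -> [-3]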